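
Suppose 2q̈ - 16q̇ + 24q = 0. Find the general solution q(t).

q = C1*exp(6*t) + C2*exp(2*t)

Divide through by 2: q'' - 8q' + 12q = 0.
Characteristic equation r² - 8r + 12 = 0 factors as (r - 6)(r - 2) = 0, so r = 6, 2.
Hence q_h = C1*exp(6*t) + C2*exp(2*t).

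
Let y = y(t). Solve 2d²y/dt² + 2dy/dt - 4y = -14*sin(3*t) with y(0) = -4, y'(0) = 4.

y = -83*exp(-2*t)/39 - 61*exp(t)/30 + 21*cos(3*t)/130 + 77*sin(3*t)/130

Divide through by 2: y'' + y' - 2y = -7*sin(3*t).
Characteristic equation r² + r - 2 = 0 factors as (r + 2)(r - 1) = 0, so r = -2, 1.
Hence y_h = C1*exp(-2*t) + C2*exp(t).
Try y_p = A*cos(3*t) + B*sin(3*t). Substituting and equating the coefficients of cos(3t) and sin(3t) gives A = 21/130, B = 77/130, so y_p = 21*cos(3*t)/130 + 77*sin(3*t)/130.
General solution: y = 21*cos(3*t)/130 + 77*sin(3*t)/130 + C1*exp(-2*t) + C2*exp(t).
Apply the initial conditions: y(0) = 21/130 + C1 + C2 = -4 and y'(0) = 231/130 + C2 - 2*C1 = 4. Solving gives C1 = -83/39, C2 = -61/30.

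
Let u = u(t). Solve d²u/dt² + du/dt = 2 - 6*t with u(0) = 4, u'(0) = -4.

Characteristic equation r² + r = 0 factors as (r + 1)r = 0, so r = -1, 0.
Hence u_h = C1*exp(-t) + C2.
Since 0 is a characteristic root (multiplicity 1), multiply the polynomial trial by t: try u_p = t*(A0 + A1*t). Substituting and matching coefficients of each power of t gives A0 = 8, A1 = -3, so u_p = -3*t^2 + 8*t.
General solution: u = C2 - 3*t^2 + 8*t + C1*exp(-t).
Apply the initial conditions: u(0) = C1 + C2 = 4 and u'(0) = 8 - C1 = -4. Solving gives C1 = 12, C2 = -8.

u = -8 - 3*t**2 + 8*t + 12*exp(-t)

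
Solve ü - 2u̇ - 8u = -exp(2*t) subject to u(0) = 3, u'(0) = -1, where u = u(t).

Characteristic equation r² - 2r - 8 = 0 factors as (r + 2)(r - 4) = 0, so r = -2, 4.
Hence u_h = C1*exp(-2*t) + C2*exp(4*t).
Try u_p = A*exp(2*t). Substituting into the equation and dividing by exp(2*t) gives A = 1/8, so u_p = exp(2*t)/8.
General solution: u = exp(2*t)/8 + C1*exp(-2*t) + C2*exp(4*t).
Apply the initial conditions: u(0) = 1/8 + C1 + C2 = 3 and u'(0) = 1/4 - 2*C1 + 4*C2 = -1. Solving gives C1 = 17/8, C2 = 3/4.

u = exp(2*t)/8 + 3*exp(4*t)/4 + 17*exp(-2*t)/8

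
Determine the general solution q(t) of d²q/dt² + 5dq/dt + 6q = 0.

Characteristic equation r² + 5r + 6 = 0 factors as (r + 2)(r + 3) = 0, so r = -2, -3.
Hence q_h = C1*exp(-2*t) + C2*exp(-3*t).

q = C1*exp(-2*t) + C2*exp(-3*t)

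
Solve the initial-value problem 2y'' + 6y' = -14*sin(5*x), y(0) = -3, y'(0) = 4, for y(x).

Divide through by 2: y'' + 3y' = -7*sin(5*x).
Characteristic equation r² + 3r = 0 factors as (r + 3)r = 0, so r = -3, 0.
Hence y_h = C1*exp(-3*x) + C2.
Try y_p = A*cos(5*x) + B*sin(5*x). Substituting and equating the coefficients of cos(5x) and sin(5x) gives A = 21/170, B = 7/34, so y_p = 7*sin(5*x)/34 + 21*cos(5*x)/170.
General solution: y = C2 + 7*sin(5*x)/34 + 21*cos(5*x)/170 + C1*exp(-3*x).
Apply the initial conditions: y(0) = 21/170 + C1 + C2 = -3 and y'(0) = 35/34 - 3*C1 = 4. Solving gives C1 = -101/102, C2 = -32/15.

y = -32/15 - 101*exp(-3*x)/102 + 7*sin(5*x)/34 + 21*cos(5*x)/170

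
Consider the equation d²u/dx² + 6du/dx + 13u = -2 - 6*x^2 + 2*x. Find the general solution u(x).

u = -770/2197 - 6*x**2/13 + 98*x/169 + C1*cos(2*x)*exp(-3*x) + C2*exp(-3*x)*sin(2*x)

Characteristic equation r² + 6r + 13 = 0 has discriminant (6)² - 4·(13) = -16 < 0, so r = -3 ± 2i.
Hence u_h = C1*cos(2*x)*exp(-3*x) + C2*exp(-3*x)*sin(2*x).
For the particular solution try u_p = A0 + A1*x + A2*x^2. Substituting and matching coefficients of each power of x gives A0 = -770/2197, A1 = 98/169, A2 = -6/13, so u_p = -770/2197 - 6*x^2/13 + 98*x/169.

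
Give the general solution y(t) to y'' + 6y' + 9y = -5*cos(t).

y = -3*sin(t)/10 - 2*cos(t)/5 + C1*exp(-3*t) + C2*t*exp(-3*t)

Characteristic equation r² + 6r + 9 = 0 has discriminant (6)² - 4·(9) = 0, so r = -3 is a repeated root.
Hence y_h = (C1 + C2*t)*exp(-3*t).
Try y_p = A*cos(t) + B*sin(t). Substituting and equating the coefficients of cos(t) and sin(t) gives A = -2/5, B = -3/10, so y_p = -3*sin(t)/10 - 2*cos(t)/5.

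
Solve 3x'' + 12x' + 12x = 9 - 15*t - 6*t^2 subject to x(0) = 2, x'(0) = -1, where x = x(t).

x = 5/4 - t**2/2 - t/4 + 3*exp(-2*t)/4 + 3*t*exp(-2*t)/4

Divide through by 3: x'' + 4x' + 4x = 3 - 5*t - 2*t^2.
Characteristic equation r² + 4r + 4 = 0 has discriminant (4)² - 4·(4) = 0, so r = -2 is a repeated root.
Hence x_h = (C1 + C2*t)*exp(-2*t).
For the particular solution try x_p = A0 + A1*t + A2*t^2. Substituting and matching coefficients of each power of t gives A0 = 5/4, A1 = -1/4, A2 = -1/2, so x_p = 5/4 - t^2/2 - t/4.
General solution: x = 5/4 - t^2/2 - t/4 + C1*exp(-2*t) + C2*t*exp(-2*t).
Apply the initial conditions: x(0) = 5/4 + C1 = 2 and x'(0) = -1/4 + C2 - 2*C1 = -1. Solving gives C1 = 3/4, C2 = 3/4.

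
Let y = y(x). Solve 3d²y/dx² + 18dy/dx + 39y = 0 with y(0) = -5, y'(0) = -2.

y = -5*cos(2*x)*exp(-3*x) - 17*exp(-3*x)*sin(2*x)/2

Divide through by 3: y'' + 6y' + 13y = 0.
Characteristic equation r² + 6r + 13 = 0 has discriminant (6)² - 4·(13) = -16 < 0, so r = -3 ± 2i.
Hence y_h = C1*cos(2*x)*exp(-3*x) + C2*exp(-3*x)*sin(2*x).
Apply the initial conditions: y(0) = C1 = -5 and y'(0) = -3*C1 + 2*C2 = -2. Solving gives C1 = -5, C2 = -17/2.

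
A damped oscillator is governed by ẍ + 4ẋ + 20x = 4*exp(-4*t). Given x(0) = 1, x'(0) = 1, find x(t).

Characteristic equation r² + 4r + 20 = 0 has discriminant (4)² - 4·(20) = -64 < 0, so r = -2 ± 4i.
Hence x_h = C1*cos(4*t)*exp(-2*t) + C2*exp(-2*t)*sin(4*t).
Try x_p = A*exp(-4*t). Substituting into the equation and dividing by exp(-4*t) gives A = 1/5, so x_p = exp(-4*t)/5.
General solution: x = exp(-4*t)/5 + C1*cos(4*t)*exp(-2*t) + C2*exp(-2*t)*sin(4*t).
Apply the initial conditions: x(0) = 1/5 + C1 = 1 and x'(0) = -4/5 - 2*C1 + 4*C2 = 1. Solving gives C1 = 4/5, C2 = 17/20.

x = exp(-4*t)/5 + 4*cos(4*t)*exp(-2*t)/5 + 17*exp(-2*t)*sin(4*t)/20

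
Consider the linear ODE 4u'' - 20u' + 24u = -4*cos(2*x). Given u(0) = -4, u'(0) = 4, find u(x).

Divide through by 4: u'' - 5u' + 6u = -cos(2*x).
Characteristic equation r² - 5r + 6 = 0 factors as (r - 3)(r - 2) = 0, so r = 3, 2.
Hence u_h = C1*exp(3*x) + C2*exp(2*x).
Try u_p = A*cos(2*x) + B*sin(2*x). Substituting and equating the coefficients of cos(2x) and sin(2x) gives A = -1/52, B = 5/52, so u_p = -cos(2*x)/52 + 5*sin(2*x)/52.
General solution: u = -cos(2*x)/52 + 5*sin(2*x)/52 + C1*exp(3*x) + C2*exp(2*x).
Apply the initial conditions: u(0) = -1/52 + C1 + C2 = -4 and u'(0) = 5/26 + 2*C2 + 3*C1 = 4. Solving gives C1 = 153/13, C2 = -63/4.

u = -63*exp(2*x)/4 - cos(2*x)/52 + 5*sin(2*x)/52 + 153*exp(3*x)/13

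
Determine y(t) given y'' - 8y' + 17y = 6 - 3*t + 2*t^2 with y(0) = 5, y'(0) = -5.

y = 1514/4913 - 19*t/289 + 2*t**2/17 - 116446*exp(4*t)*sin(t)/4913 + 23051*cos(t)*exp(4*t)/4913

Characteristic equation r² - 8r + 17 = 0 has discriminant (-8)² - 4·(17) = -4 < 0, so r = 4 ± i.
Hence y_h = C1*cos(t)*exp(4*t) + C2*exp(4*t)*sin(t).
For the particular solution try y_p = A0 + A1*t + A2*t^2. Substituting and matching coefficients of each power of t gives A0 = 1514/4913, A1 = -19/289, A2 = 2/17, so y_p = 1514/4913 - 19*t/289 + 2*t^2/17.
General solution: y = 1514/4913 - 19*t/289 + 2*t^2/17 + C1*cos(t)*exp(4*t) + C2*exp(4*t)*sin(t).
Apply the initial conditions: y(0) = 1514/4913 + C1 = 5 and y'(0) = -19/289 + C2 + 4*C1 = -5. Solving gives C1 = 23051/4913, C2 = -116446/4913.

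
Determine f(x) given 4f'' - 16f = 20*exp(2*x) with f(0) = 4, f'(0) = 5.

f = 17*exp(-2*x)/16 + 47*exp(2*x)/16 + 5*x*exp(2*x)/4

Divide through by 4: f'' - 4f = 5*exp(2*x).
Characteristic equation r² - 4 = 0 factors as (r + 2)(r - 2) = 0, so r = -2, 2.
Hence f_h = C1*exp(-2*x) + C2*exp(2*x).
Since exp(2*x) solves the homogeneous equation (r = 2 is a root of multiplicity 1), multiply the trial by x. Try f_p = A*x*exp(2*x). Substituting into the equation and dividing by exp(2*x) gives A = 5/4, so f_p = 5*x*exp(2*x)/4.
General solution: f = C1*exp(-2*x) + C2*exp(2*x) + 5*x*exp(2*x)/4.
Apply the initial conditions: f(0) = C1 + C2 = 4 and f'(0) = 5/4 - 2*C1 + 2*C2 = 5. Solving gives C1 = 17/16, C2 = 47/16.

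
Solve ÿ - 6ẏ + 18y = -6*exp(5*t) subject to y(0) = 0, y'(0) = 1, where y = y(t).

Characteristic equation r² - 6r + 18 = 0 has discriminant (-6)² - 4·(18) = -36 < 0, so r = 3 ± 3i.
Hence y_h = C1*cos(3*t)*exp(3*t) + C2*exp(3*t)*sin(3*t).
Try y_p = A*exp(5*t). Substituting into the equation and dividing by exp(5*t) gives A = -6/13, so y_p = -6*exp(5*t)/13.
General solution: y = -6*exp(5*t)/13 + C1*cos(3*t)*exp(3*t) + C2*exp(3*t)*sin(3*t).
Apply the initial conditions: y(0) = -6/13 + C1 = 0 and y'(0) = -30/13 + 3*C1 + 3*C2 = 1. Solving gives C1 = 6/13, C2 = 25/39.

y = -6*exp(5*t)/13 + 6*cos(3*t)*exp(3*t)/13 + 25*exp(3*t)*sin(3*t)/39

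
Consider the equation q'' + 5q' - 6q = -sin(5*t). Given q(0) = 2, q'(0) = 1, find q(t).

q = 25*cos(5*t)/1586 + 31*sin(5*t)/1586 + 66*exp(-6*t)/427 + 333*exp(t)/182

Characteristic equation r² + 5r - 6 = 0 factors as (r - 1)(r + 6) = 0, so r = 1, -6.
Hence q_h = C1*exp(t) + C2*exp(-6*t).
Try q_p = A*cos(5*t) + B*sin(5*t). Substituting and equating the coefficients of cos(5t) and sin(5t) gives A = 25/1586, B = 31/1586, so q_p = 25*cos(5*t)/1586 + 31*sin(5*t)/1586.
General solution: q = 25*cos(5*t)/1586 + 31*sin(5*t)/1586 + C1*exp(t) + C2*exp(-6*t).
Apply the initial conditions: q(0) = 25/1586 + C1 + C2 = 2 and q'(0) = 155/1586 + C1 - 6*C2 = 1. Solving gives C1 = 333/182, C2 = 66/427.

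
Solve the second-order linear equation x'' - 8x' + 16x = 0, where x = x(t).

Characteristic equation r² - 8r + 16 = 0 has discriminant (-8)² - 4·(16) = 0, so r = 4 is a repeated root.
Hence x_h = (C1 + C2*t)*exp(4*t).

x = C1*exp(4*t) + C2*t*exp(4*t)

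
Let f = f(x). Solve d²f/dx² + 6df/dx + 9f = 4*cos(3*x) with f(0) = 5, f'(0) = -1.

Characteristic equation r² + 6r + 9 = 0 has discriminant (6)² - 4·(9) = 0, so r = -3 is a repeated root.
Hence f_h = (C1 + C2*x)*exp(-3*x).
Try f_p = A*cos(3*x) + B*sin(3*x). Substituting and equating the coefficients of cos(3x) and sin(3x) gives A = 0, B = 2/9, so f_p = 2*sin(3*x)/9.
General solution: f = 2*sin(3*x)/9 + C1*exp(-3*x) + C2*x*exp(-3*x).
Apply the initial conditions: f(0) = C1 = 5 and f'(0) = 2/3 + C2 - 3*C1 = -1. Solving gives C1 = 5, C2 = 40/3.

f = 5*exp(-3*x) + 2*sin(3*x)/9 + 40*x*exp(-3*x)/3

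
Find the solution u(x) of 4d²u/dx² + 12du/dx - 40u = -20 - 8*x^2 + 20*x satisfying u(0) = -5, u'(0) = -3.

Divide through by 4: u'' + 3u' - 10u = -5 - 2*x^2 + 5*x.
Characteristic equation r² + 3r - 10 = 0 factors as (r - 2)(r + 5) = 0, so r = 2, -5.
Hence u_h = C1*exp(2*x) + C2*exp(-5*x).
For the particular solution try u_p = A0 + A1*x + A2*x^2. Substituting and matching coefficients of each power of x gives A0 = 213/500, A1 = -19/50, A2 = 1/5, so u_p = 213/500 - 19*x/50 + x^2/5.
General solution: u = 213/500 - 19*x/50 + x^2/5 + C1*exp(2*x) + C2*exp(-5*x).
Apply the initial conditions: u(0) = 213/500 + C1 + C2 = -5 and u'(0) = -19/50 - 5*C2 + 2*C1 = -3. Solving gives C1 = -17/4, C2 = -147/125.

u = 213/500 - 147*exp(-5*x)/125 - 19*x/50 - 17*exp(2*x)/4 + x**2/5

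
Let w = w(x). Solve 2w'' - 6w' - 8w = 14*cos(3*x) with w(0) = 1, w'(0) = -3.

Divide through by 2: w'' - 3w' - 4w = 7*cos(3*x).
Characteristic equation r² - 3r - 4 = 0 factors as (r - 4)(r + 1) = 0, so r = 4, -1.
Hence w_h = C1*exp(4*x) + C2*exp(-x).
Try w_p = A*cos(3*x) + B*sin(3*x). Substituting and equating the coefficients of cos(3x) and sin(3x) gives A = -91/250, B = -63/250, so w_p = -91*cos(3*x)/250 - 63*sin(3*x)/250.
General solution: w = -91*cos(3*x)/250 - 63*sin(3*x)/250 + C1*exp(4*x) + C2*exp(-x).
Apply the initial conditions: w(0) = -91/250 + C1 + C2 = 1 and w'(0) = -189/250 - C2 + 4*C1 = -3. Solving gives C1 = -22/125, C2 = 77/50.

w = -91*cos(3*x)/250 - 63*sin(3*x)/250 - 22*exp(4*x)/125 + 77*exp(-x)/50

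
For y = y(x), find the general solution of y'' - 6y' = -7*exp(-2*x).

Characteristic equation r² - 6r = 0 factors as (r - 6)r = 0, so r = 6, 0.
Hence y_h = C1*exp(6*x) + C2.
Try y_p = A*exp(-2*x). Substituting into the equation and dividing by exp(-2*x) gives A = -7/16, so y_p = -7*exp(-2*x)/16.

y = C2 - 7*exp(-2*x)/16 + C1*exp(6*x)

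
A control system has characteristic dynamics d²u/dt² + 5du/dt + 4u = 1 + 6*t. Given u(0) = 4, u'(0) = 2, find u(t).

u = -13/8 - 49*exp(-4*t)/24 + 3*t/2 + 23*exp(-t)/3

Characteristic equation r² + 5r + 4 = 0 factors as (r + 4)(r + 1) = 0, so r = -4, -1.
Hence u_h = C1*exp(-4*t) + C2*exp(-t).
For the particular solution try u_p = A0 + A1*t. Substituting and matching coefficients of each power of t gives A0 = -13/8, A1 = 3/2, so u_p = -13/8 + 3*t/2.
General solution: u = -13/8 + 3*t/2 + C1*exp(-4*t) + C2*exp(-t).
Apply the initial conditions: u(0) = -13/8 + C1 + C2 = 4 and u'(0) = 3/2 - C2 - 4*C1 = 2. Solving gives C1 = -49/24, C2 = 23/3.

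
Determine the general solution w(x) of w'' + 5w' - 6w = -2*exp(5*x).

w = -exp(5*x)/22 + C1*exp(x) + C2*exp(-6*x)

Characteristic equation r² + 5r - 6 = 0 factors as (r - 1)(r + 6) = 0, so r = 1, -6.
Hence w_h = C1*exp(x) + C2*exp(-6*x).
Try w_p = A*exp(5*x). Substituting into the equation and dividing by exp(5*x) gives A = -1/22, so w_p = -exp(5*x)/22.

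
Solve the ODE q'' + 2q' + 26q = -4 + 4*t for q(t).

q = -28/169 + 2*t/13 + C1*cos(5*t)*exp(-t) + C2*exp(-t)*sin(5*t)

Characteristic equation r² + 2r + 26 = 0 has discriminant (2)² - 4·(26) = -100 < 0, so r = -1 ± 5i.
Hence q_h = C1*cos(5*t)*exp(-t) + C2*exp(-t)*sin(5*t).
For the particular solution try q_p = A0 + A1*t. Substituting and matching coefficients of each power of t gives A0 = -28/169, A1 = 2/13, so q_p = -28/169 + 2*t/13.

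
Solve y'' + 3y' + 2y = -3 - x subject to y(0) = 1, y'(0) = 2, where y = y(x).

Characteristic equation r² + 3r + 2 = 0 factors as (r + 1)(r + 2) = 0, so r = -1, -2.
Hence y_h = C1*exp(-x) + C2*exp(-2*x).
For the particular solution try y_p = A0 + A1*x. Substituting and matching coefficients of each power of x gives A0 = -3/4, A1 = -1/2, so y_p = -3/4 - x/2.
General solution: y = -3/4 - x/2 + C1*exp(-x) + C2*exp(-2*x).
Apply the initial conditions: y(0) = -3/4 + C1 + C2 = 1 and y'(0) = -1/2 - C1 - 2*C2 = 2. Solving gives C1 = 6, C2 = -17/4.

y = -3/4 + 6*exp(-x) - 17*exp(-2*x)/4 - x/2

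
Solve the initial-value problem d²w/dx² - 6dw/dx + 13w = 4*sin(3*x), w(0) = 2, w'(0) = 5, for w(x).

Characteristic equation r² - 6r + 13 = 0 has discriminant (-6)² - 4·(13) = -16 < 0, so r = 3 ± 2i.
Hence w_h = C1*cos(2*x)*exp(3*x) + C2*exp(3*x)*sin(2*x).
Try w_p = A*cos(3*x) + B*sin(3*x). Substituting and equating the coefficients of cos(3x) and sin(3x) gives A = 18/85, B = 4/85, so w_p = 4*sin(3*x)/85 + 18*cos(3*x)/85.
General solution: w = 4*sin(3*x)/85 + 18*cos(3*x)/85 + C1*cos(2*x)*exp(3*x) + C2*exp(3*x)*sin(2*x).
Apply the initial conditions: w(0) = 18/85 + C1 = 2 and w'(0) = 12/85 + 2*C2 + 3*C1 = 5. Solving gives C1 = 152/85, C2 = -43/170.

w = 4*sin(3*x)/85 + 18*cos(3*x)/85 - 43*exp(3*x)*sin(2*x)/170 + 152*cos(2*x)*exp(3*x)/85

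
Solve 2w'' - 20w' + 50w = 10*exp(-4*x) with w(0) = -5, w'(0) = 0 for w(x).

w = -410*exp(5*x)/81 + 5*exp(-4*x)/81 + 230*x*exp(5*x)/9

Divide through by 2: w'' - 10w' + 25w = 5*exp(-4*x).
Characteristic equation r² - 10r + 25 = 0 has discriminant (-10)² - 4·(25) = 0, so r = 5 is a repeated root.
Hence w_h = (C1 + C2*x)*exp(5*x).
Try w_p = A*exp(-4*x). Substituting into the equation and dividing by exp(-4*x) gives A = 5/81, so w_p = 5*exp(-4*x)/81.
General solution: w = 5*exp(-4*x)/81 + C1*exp(5*x) + C2*x*exp(5*x).
Apply the initial conditions: w(0) = 5/81 + C1 = -5 and w'(0) = -20/81 + C2 + 5*C1 = 0. Solving gives C1 = -410/81, C2 = 230/9.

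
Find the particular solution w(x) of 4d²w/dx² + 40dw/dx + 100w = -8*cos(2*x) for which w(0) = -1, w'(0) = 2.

Divide through by 4: w'' + 10w' + 25w = -2*cos(2*x).
Characteristic equation r² + 10r + 25 = 0 has discriminant (10)² - 4·(25) = 0, so r = -5 is a repeated root.
Hence w_h = (C1 + C2*x)*exp(-5*x).
Try w_p = A*cos(2*x) + B*sin(2*x). Substituting and equating the coefficients of cos(2x) and sin(2x) gives A = -42/841, B = -40/841, so w_p = -42*cos(2*x)/841 - 40*sin(2*x)/841.
General solution: w = -42*cos(2*x)/841 - 40*sin(2*x)/841 + C1*exp(-5*x) + C2*x*exp(-5*x).
Apply the initial conditions: w(0) = -42/841 + C1 = -1 and w'(0) = -80/841 + C2 - 5*C1 = 2. Solving gives C1 = -799/841, C2 = -77/29.

w = -799*exp(-5*x)/841 - 42*cos(2*x)/841 - 40*sin(2*x)/841 - 77*x*exp(-5*x)/29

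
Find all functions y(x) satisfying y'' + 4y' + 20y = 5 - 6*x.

y = 31/100 - 3*x/10 + C1*cos(4*x)*exp(-2*x) + C2*exp(-2*x)*sin(4*x)

Characteristic equation r² + 4r + 20 = 0 has discriminant (4)² - 4·(20) = -64 < 0, so r = -2 ± 4i.
Hence y_h = C1*cos(4*x)*exp(-2*x) + C2*exp(-2*x)*sin(4*x).
For the particular solution try y_p = A0 + A1*x. Substituting and matching coefficients of each power of x gives A0 = 31/100, A1 = -3/10, so y_p = 31/100 - 3*x/10.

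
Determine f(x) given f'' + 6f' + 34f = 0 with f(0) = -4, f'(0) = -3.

f = -4*cos(5*x)*exp(-3*x) - 3*exp(-3*x)*sin(5*x)

Characteristic equation r² + 6r + 34 = 0 has discriminant (6)² - 4·(34) = -100 < 0, so r = -3 ± 5i.
Hence f_h = C1*cos(5*x)*exp(-3*x) + C2*exp(-3*x)*sin(5*x).
Apply the initial conditions: f(0) = C1 = -4 and f'(0) = -3*C1 + 5*C2 = -3. Solving gives C1 = -4, C2 = -3.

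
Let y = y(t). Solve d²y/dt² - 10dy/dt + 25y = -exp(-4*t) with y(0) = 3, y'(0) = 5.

y = -exp(-4*t)/81 + 244*exp(5*t)/81 - 91*t*exp(5*t)/9

Characteristic equation r² - 10r + 25 = 0 has discriminant (-10)² - 4·(25) = 0, so r = 5 is a repeated root.
Hence y_h = (C1 + C2*t)*exp(5*t).
Try y_p = A*exp(-4*t). Substituting into the equation and dividing by exp(-4*t) gives A = -1/81, so y_p = -exp(-4*t)/81.
General solution: y = -exp(-4*t)/81 + C1*exp(5*t) + C2*t*exp(5*t).
Apply the initial conditions: y(0) = -1/81 + C1 = 3 and y'(0) = 4/81 + C2 + 5*C1 = 5. Solving gives C1 = 244/81, C2 = -91/9.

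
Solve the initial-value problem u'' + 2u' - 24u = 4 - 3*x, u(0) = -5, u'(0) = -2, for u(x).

Characteristic equation r² + 2r - 24 = 0 factors as (r - 4)(r + 6) = 0, so r = 4, -6.
Hence u_h = C1*exp(4*x) + C2*exp(-6*x).
For the particular solution try u_p = A0 + A1*x. Substituting and matching coefficients of each power of x gives A0 = -5/32, A1 = 1/8, so u_p = -5/32 + x/8.
General solution: u = -5/32 + x/8 + C1*exp(4*x) + C2*exp(-6*x).
Apply the initial conditions: u(0) = -5/32 + C1 + C2 = -5 and u'(0) = 1/8 - 6*C2 + 4*C1 = -2. Solving gives C1 = -499/160, C2 = -69/40.

u = -5/32 - 499*exp(4*x)/160 - 69*exp(-6*x)/40 + x/8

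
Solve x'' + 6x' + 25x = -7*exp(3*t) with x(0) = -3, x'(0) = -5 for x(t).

Characteristic equation r² + 6r + 25 = 0 has discriminant (6)² - 4·(25) = -64 < 0, so r = -3 ± 4i.
Hence x_h = C1*cos(4*t)*exp(-3*t) + C2*exp(-3*t)*sin(4*t).
Try x_p = A*exp(3*t). Substituting into the equation and dividing by exp(3*t) gives A = -7/52, so x_p = -7*exp(3*t)/52.
General solution: x = -7*exp(3*t)/52 + C1*cos(4*t)*exp(-3*t) + C2*exp(-3*t)*sin(4*t).
Apply the initial conditions: x(0) = -7/52 + C1 = -3 and x'(0) = -21/52 - 3*C1 + 4*C2 = -5. Solving gives C1 = -149/52, C2 = -343/104.

x = -7*exp(3*t)/52 - 343*exp(-3*t)*sin(4*t)/104 - 149*cos(4*t)*exp(-3*t)/52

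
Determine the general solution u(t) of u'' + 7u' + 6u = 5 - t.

u = 37/36 - t/6 + C1*exp(-t) + C2*exp(-6*t)

Characteristic equation r² + 7r + 6 = 0 factors as (r + 1)(r + 6) = 0, so r = -1, -6.
Hence u_h = C1*exp(-t) + C2*exp(-6*t).
For the particular solution try u_p = A0 + A1*t. Substituting and matching coefficients of each power of t gives A0 = 37/36, A1 = -1/6, so u_p = 37/36 - t/6.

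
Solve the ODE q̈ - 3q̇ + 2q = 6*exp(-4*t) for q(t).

Characteristic equation r² - 3r + 2 = 0 factors as (r - 2)(r - 1) = 0, so r = 2, 1.
Hence q_h = C1*exp(2*t) + C2*exp(t).
Try q_p = A*exp(-4*t). Substituting into the equation and dividing by exp(-4*t) gives A = 1/5, so q_p = exp(-4*t)/5.

q = exp(-4*t)/5 + C1*exp(2*t) + C2*exp(t)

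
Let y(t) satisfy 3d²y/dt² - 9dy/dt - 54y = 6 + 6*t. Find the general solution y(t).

y = -5/54 - t/9 + C1*exp(6*t) + C2*exp(-3*t)

Divide through by 3: y'' - 3y' - 18y = 2 + 2*t.
Characteristic equation r² - 3r - 18 = 0 factors as (r - 6)(r + 3) = 0, so r = 6, -3.
Hence y_h = C1*exp(6*t) + C2*exp(-3*t).
For the particular solution try y_p = A0 + A1*t. Substituting and matching coefficients of each power of t gives A0 = -5/54, A1 = -1/9, so y_p = -5/54 - t/9.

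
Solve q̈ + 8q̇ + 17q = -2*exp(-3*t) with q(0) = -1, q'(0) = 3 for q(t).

Characteristic equation r² + 8r + 17 = 0 has discriminant (8)² - 4·(17) = -4 < 0, so r = -4 ± i.
Hence q_h = C1*cos(t)*exp(-4*t) + C2*exp(-4*t)*sin(t).
Try q_p = A*exp(-3*t). Substituting into the equation and dividing by exp(-3*t) gives A = -1, so q_p = -exp(-3*t).
General solution: q = -exp(-3*t) + C1*cos(t)*exp(-4*t) + C2*exp(-4*t)*sin(t).
Apply the initial conditions: q(0) = -1 + C1 = -1 and q'(0) = 3 + C2 - 4*C1 = 3. Solving gives C1 = 0, C2 = 0.

q = -exp(-3*t)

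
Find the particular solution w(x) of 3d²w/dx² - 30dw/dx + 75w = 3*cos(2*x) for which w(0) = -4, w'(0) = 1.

w = -3385*exp(5*x)/841 - 20*sin(2*x)/841 + 21*cos(2*x)/841 + 614*x*exp(5*x)/29

Divide through by 3: w'' - 10w' + 25w = cos(2*x).
Characteristic equation r² - 10r + 25 = 0 has discriminant (-10)² - 4·(25) = 0, so r = 5 is a repeated root.
Hence w_h = (C1 + C2*x)*exp(5*x).
Try w_p = A*cos(2*x) + B*sin(2*x). Substituting and equating the coefficients of cos(2x) and sin(2x) gives A = 21/841, B = -20/841, so w_p = -20*sin(2*x)/841 + 21*cos(2*x)/841.
General solution: w = -20*sin(2*x)/841 + 21*cos(2*x)/841 + C1*exp(5*x) + C2*x*exp(5*x).
Apply the initial conditions: w(0) = 21/841 + C1 = -4 and w'(0) = -40/841 + C2 + 5*C1 = 1. Solving gives C1 = -3385/841, C2 = 614/29.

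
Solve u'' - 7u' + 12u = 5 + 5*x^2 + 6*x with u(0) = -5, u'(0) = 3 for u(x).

u = 797/864 - 694*exp(3*x)/27 + 5*x**2/12 + 71*x/72 + 633*exp(4*x)/32

Characteristic equation r² - 7r + 12 = 0 factors as (r - 4)(r - 3) = 0, so r = 4, 3.
Hence u_h = C1*exp(4*x) + C2*exp(3*x).
For the particular solution try u_p = A0 + A1*x + A2*x^2. Substituting and matching coefficients of each power of x gives A0 = 797/864, A1 = 71/72, A2 = 5/12, so u_p = 797/864 + 5*x^2/12 + 71*x/72.
General solution: u = 797/864 + 5*x^2/12 + 71*x/72 + C1*exp(4*x) + C2*exp(3*x).
Apply the initial conditions: u(0) = 797/864 + C1 + C2 = -5 and u'(0) = 71/72 + 3*C2 + 4*C1 = 3. Solving gives C1 = 633/32, C2 = -694/27.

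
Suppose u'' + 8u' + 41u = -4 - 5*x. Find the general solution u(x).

u = -124/1681 - 5*x/41 + C1*cos(5*x)*exp(-4*x) + C2*exp(-4*x)*sin(5*x)

Characteristic equation r² + 8r + 41 = 0 has discriminant (8)² - 4·(41) = -100 < 0, so r = -4 ± 5i.
Hence u_h = C1*cos(5*x)*exp(-4*x) + C2*exp(-4*x)*sin(5*x).
For the particular solution try u_p = A0 + A1*x. Substituting and matching coefficients of each power of x gives A0 = -124/1681, A1 = -5/41, so u_p = -124/1681 - 5*x/41.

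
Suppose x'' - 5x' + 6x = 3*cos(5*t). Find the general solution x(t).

Characteristic equation r² - 5r + 6 = 0 factors as (r - 2)(r - 3) = 0, so r = 2, 3.
Hence x_h = C1*exp(2*t) + C2*exp(3*t).
Try x_p = A*cos(5*t) + B*sin(5*t). Substituting and equating the coefficients of cos(5t) and sin(5t) gives A = -57/986, B = -75/986, so x_p = -75*sin(5*t)/986 - 57*cos(5*t)/986.

x = -75*sin(5*t)/986 - 57*cos(5*t)/986 + C1*exp(2*t) + C2*exp(3*t)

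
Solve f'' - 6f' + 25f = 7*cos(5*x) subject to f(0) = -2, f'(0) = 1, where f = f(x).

f = -7*sin(5*x)/30 - 2*cos(4*x)*exp(3*x) + 49*exp(3*x)*sin(4*x)/24

Characteristic equation r² - 6r + 25 = 0 has discriminant (-6)² - 4·(25) = -64 < 0, so r = 3 ± 4i.
Hence f_h = C1*cos(4*x)*exp(3*x) + C2*exp(3*x)*sin(4*x).
Try f_p = A*cos(5*x) + B*sin(5*x). Substituting and equating the coefficients of cos(5x) and sin(5x) gives A = 0, B = -7/30, so f_p = -7*sin(5*x)/30.
General solution: f = -7*sin(5*x)/30 + C1*cos(4*x)*exp(3*x) + C2*exp(3*x)*sin(4*x).
Apply the initial conditions: f(0) = C1 = -2 and f'(0) = -7/6 + 3*C1 + 4*C2 = 1. Solving gives C1 = -2, C2 = 49/24.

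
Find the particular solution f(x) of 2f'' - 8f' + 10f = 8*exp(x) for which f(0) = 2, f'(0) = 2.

f = 2*exp(x)

Divide through by 2: f'' - 4f' + 5f = 4*exp(x).
Characteristic equation r² - 4r + 5 = 0 has discriminant (-4)² - 4·(5) = -4 < 0, so r = 2 ± i.
Hence f_h = C1*cos(x)*exp(2*x) + C2*exp(2*x)*sin(x).
Try f_p = A*exp(x). Substituting into the equation and dividing by exp(x) gives A = 2, so f_p = 2*exp(x).
General solution: f = 2*exp(x) + C1*cos(x)*exp(2*x) + C2*exp(2*x)*sin(x).
Apply the initial conditions: f(0) = 2 + C1 = 2 and f'(0) = 2 + C2 + 2*C1 = 2. Solving gives C1 = 0, C2 = 0.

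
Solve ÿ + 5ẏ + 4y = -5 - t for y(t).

y = -15/16 - t/4 + C1*exp(-t) + C2*exp(-4*t)

Characteristic equation r² + 5r + 4 = 0 factors as (r + 1)(r + 4) = 0, so r = -1, -4.
Hence y_h = C1*exp(-t) + C2*exp(-4*t).
For the particular solution try y_p = A0 + A1*t. Substituting and matching coefficients of each power of t gives A0 = -15/16, A1 = -1/4, so y_p = -15/16 - t/4.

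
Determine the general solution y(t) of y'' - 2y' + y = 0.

y = C1*exp(t) + C2*t*exp(t)

Characteristic equation r² - 2r + 1 = 0 has discriminant (-2)² - 4·(1) = 0, so r = 1 is a repeated root.
Hence y_h = (C1 + C2*t)*exp(t).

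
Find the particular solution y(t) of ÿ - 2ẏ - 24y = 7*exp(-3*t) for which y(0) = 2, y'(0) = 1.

Characteristic equation r² - 2r - 24 = 0 factors as (r - 6)(r + 4) = 0, so r = 6, -4.
Hence y_h = C1*exp(6*t) + C2*exp(-4*t).
Try y_p = A*exp(-3*t). Substituting into the equation and dividing by exp(-3*t) gives A = -7/9, so y_p = -7*exp(-3*t)/9.
General solution: y = -7*exp(-3*t)/9 + C1*exp(6*t) + C2*exp(-4*t).
Apply the initial conditions: y(0) = -7/9 + C1 + C2 = 2 and y'(0) = 7/3 - 4*C2 + 6*C1 = 1. Solving gives C1 = 44/45, C2 = 9/5.

y = -7*exp(-3*t)/9 + 9*exp(-4*t)/5 + 44*exp(6*t)/45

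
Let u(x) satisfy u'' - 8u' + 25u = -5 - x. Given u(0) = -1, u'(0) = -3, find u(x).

u = -133/625 - x/25 - 492*cos(3*x)*exp(4*x)/625 + 118*exp(4*x)*sin(3*x)/1875

Characteristic equation r² - 8r + 25 = 0 has discriminant (-8)² - 4·(25) = -36 < 0, so r = 4 ± 3i.
Hence u_h = C1*cos(3*x)*exp(4*x) + C2*exp(4*x)*sin(3*x).
For the particular solution try u_p = A0 + A1*x. Substituting and matching coefficients of each power of x gives A0 = -133/625, A1 = -1/25, so u_p = -133/625 - x/25.
General solution: u = -133/625 - x/25 + C1*cos(3*x)*exp(4*x) + C2*exp(4*x)*sin(3*x).
Apply the initial conditions: u(0) = -133/625 + C1 = -1 and u'(0) = -1/25 + 3*C2 + 4*C1 = -3. Solving gives C1 = -492/625, C2 = 118/1875.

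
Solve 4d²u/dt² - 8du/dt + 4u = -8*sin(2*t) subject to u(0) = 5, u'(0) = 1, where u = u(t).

Divide through by 4: u'' - 2u' + u = -2*sin(2*t).
Characteristic equation r² - 2r + 1 = 0 has discriminant (-2)² - 4·(1) = 0, so r = 1 is a repeated root.
Hence u_h = (C1 + C2*t)*exp(t).
Try u_p = A*cos(2*t) + B*sin(2*t). Substituting and equating the coefficients of cos(2t) and sin(2t) gives A = -8/25, B = 6/25, so u_p = -8*cos(2*t)/25 + 6*sin(2*t)/25.
General solution: u = -8*cos(2*t)/25 + 6*sin(2*t)/25 + C1*exp(t) + C2*t*exp(t).
Apply the initial conditions: u(0) = -8/25 + C1 = 5 and u'(0) = 12/25 + C1 + C2 = 1. Solving gives C1 = 133/25, C2 = -24/5.

u = -8*cos(2*t)/25 + 6*sin(2*t)/25 + 133*exp(t)/25 - 24*t*exp(t)/5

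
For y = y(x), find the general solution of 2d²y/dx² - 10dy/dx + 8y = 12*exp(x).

y = C1*exp(x) + C2*exp(4*x) - 2*x*exp(x)

Divide through by 2: y'' - 5y' + 4y = 6*exp(x).
Characteristic equation r² - 5r + 4 = 0 factors as (r - 1)(r - 4) = 0, so r = 1, 4.
Hence y_h = C1*exp(x) + C2*exp(4*x).
Since exp(x) solves the homogeneous equation (r = 1 is a root of multiplicity 1), multiply the trial by x. Try y_p = A*x*exp(x). Substituting into the equation and dividing by exp(x) gives A = -2, so y_p = -2*x*exp(x).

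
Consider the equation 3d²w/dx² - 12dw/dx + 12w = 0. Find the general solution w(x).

w = C1*exp(2*x) + C2*x*exp(2*x)

Divide through by 3: w'' - 4w' + 4w = 0.
Characteristic equation r² - 4r + 4 = 0 has discriminant (-4)² - 4·(4) = 0, so r = 2 is a repeated root.
Hence w_h = (C1 + C2*x)*exp(2*x).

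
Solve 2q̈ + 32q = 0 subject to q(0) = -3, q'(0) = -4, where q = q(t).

Divide through by 2: q'' + 16q = 0.
Characteristic equation r² + 16 = 0 has discriminant (0)² - 4·(16) = -64 < 0, so r = ± 4i.
Hence q_h = C1*cos(4*t) + C2*sin(4*t).
Apply the initial conditions: q(0) = C1 = -3 and q'(0) = 4*C2 = -4. Solving gives C1 = -3, C2 = -1.

q = -sin(4*t) - 3*cos(4*t)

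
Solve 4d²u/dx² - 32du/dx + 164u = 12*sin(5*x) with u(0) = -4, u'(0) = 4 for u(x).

Divide through by 4: u'' - 8u' + 41u = 3*sin(5*x).
Characteristic equation r² - 8r + 41 = 0 has discriminant (-8)² - 4·(41) = -100 < 0, so r = 4 ± 5i.
Hence u_h = C1*cos(5*x)*exp(4*x) + C2*exp(4*x)*sin(5*x).
Try u_p = A*cos(5*x) + B*sin(5*x). Substituting and equating the coefficients of cos(5x) and sin(5x) gives A = 15/232, B = 3/116, so u_p = 3*sin(5*x)/116 + 15*cos(5*x)/232.
General solution: u = 3*sin(5*x)/116 + 15*cos(5*x)/232 + C1*cos(5*x)*exp(4*x) + C2*exp(4*x)*sin(5*x).
Apply the initial conditions: u(0) = 15/232 + C1 = -4 and u'(0) = 15/116 + 4*C1 + 5*C2 = 4. Solving gives C1 = -943/232, C2 = 467/116.

u = 3*sin(5*x)/116 + 15*cos(5*x)/232 - 943*cos(5*x)*exp(4*x)/232 + 467*exp(4*x)*sin(5*x)/116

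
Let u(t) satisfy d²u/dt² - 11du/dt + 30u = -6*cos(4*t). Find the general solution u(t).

Characteristic equation r² - 11r + 30 = 0 factors as (r - 6)(r - 5) = 0, so r = 6, 5.
Hence u_h = C1*exp(6*t) + C2*exp(5*t).
Try u_p = A*cos(4*t) + B*sin(4*t). Substituting and equating the coefficients of cos(4t) and sin(4t) gives A = -21/533, B = 66/533, so u_p = -21*cos(4*t)/533 + 66*sin(4*t)/533.

u = -21*cos(4*t)/533 + 66*sin(4*t)/533 + C1*exp(6*t) + C2*exp(5*t)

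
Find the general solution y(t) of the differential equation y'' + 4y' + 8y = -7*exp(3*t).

y = -7*exp(3*t)/29 + C1*cos(2*t)*exp(-2*t) + C2*exp(-2*t)*sin(2*t)

Characteristic equation r² + 4r + 8 = 0 has discriminant (4)² - 4·(8) = -16 < 0, so r = -2 ± 2i.
Hence y_h = C1*cos(2*t)*exp(-2*t) + C2*exp(-2*t)*sin(2*t).
Try y_p = A*exp(3*t). Substituting into the equation and dividing by exp(3*t) gives A = -7/29, so y_p = -7*exp(3*t)/29.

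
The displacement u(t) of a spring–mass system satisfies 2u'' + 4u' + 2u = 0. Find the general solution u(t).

Divide through by 2: u'' + 2u' + u = 0.
Characteristic equation r² + 2r + 1 = 0 has discriminant (2)² - 4·(1) = 0, so r = -1 is a repeated root.
Hence u_h = (C1 + C2*t)*exp(-t).

u = C1*exp(-t) + C2*t*exp(-t)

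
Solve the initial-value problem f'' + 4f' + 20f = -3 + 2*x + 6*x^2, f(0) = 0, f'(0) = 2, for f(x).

f = -22/125 - x/50 + 3*x**2/10 + 22*cos(4*x)*exp(-2*x)/125 + 593*exp(-2*x)*sin(4*x)/1000

Characteristic equation r² + 4r + 20 = 0 has discriminant (4)² - 4·(20) = -64 < 0, so r = -2 ± 4i.
Hence f_h = C1*cos(4*x)*exp(-2*x) + C2*exp(-2*x)*sin(4*x).
For the particular solution try f_p = A0 + A1*x + A2*x^2. Substituting and matching coefficients of each power of x gives A0 = -22/125, A1 = -1/50, A2 = 3/10, so f_p = -22/125 - x/50 + 3*x^2/10.
General solution: f = -22/125 - x/50 + 3*x^2/10 + C1*cos(4*x)*exp(-2*x) + C2*exp(-2*x)*sin(4*x).
Apply the initial conditions: f(0) = -22/125 + C1 = 0 and f'(0) = -1/50 - 2*C1 + 4*C2 = 2. Solving gives C1 = 22/125, C2 = 593/1000.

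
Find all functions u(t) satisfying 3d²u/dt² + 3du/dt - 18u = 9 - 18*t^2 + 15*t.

Divide through by 3: u'' + u' - 6u = 3 - 6*t^2 + 5*t.
Characteristic equation r² + r - 6 = 0 factors as (r - 2)(r + 3) = 0, so r = 2, -3.
Hence u_h = C1*exp(2*t) + C2*exp(-3*t).
For the particular solution try u_p = A0 + A1*t + A2*t^2. Substituting and matching coefficients of each power of t gives A0 = -1/4, A1 = -1/2, A2 = 1, so u_p = -1/4 + t^2 - t/2.

u = -1/4 + t**2 - t/2 + C1*exp(2*t) + C2*exp(-3*t)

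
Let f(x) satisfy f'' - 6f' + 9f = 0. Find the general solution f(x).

Characteristic equation r² - 6r + 9 = 0 has discriminant (-6)² - 4·(9) = 0, so r = 3 is a repeated root.
Hence f_h = (C1 + C2*x)*exp(3*x).

f = C1*exp(3*x) + C2*x*exp(3*x)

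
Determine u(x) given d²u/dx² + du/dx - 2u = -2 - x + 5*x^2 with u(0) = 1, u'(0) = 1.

u = -5/2 - 2*x - 5*x**2/2 + exp(-2*x)/6 + 10*exp(x)/3

Characteristic equation r² + r - 2 = 0 factors as (r + 2)(r - 1) = 0, so r = -2, 1.
Hence u_h = C1*exp(-2*x) + C2*exp(x).
For the particular solution try u_p = A0 + A1*x + A2*x^2. Substituting and matching coefficients of each power of x gives A0 = -5/2, A1 = -2, A2 = -5/2, so u_p = -5/2 - 2*x - 5*x^2/2.
General solution: u = -5/2 - 2*x - 5*x^2/2 + C1*exp(-2*x) + C2*exp(x).
Apply the initial conditions: u(0) = -5/2 + C1 + C2 = 1 and u'(0) = -2 + C2 - 2*C1 = 1. Solving gives C1 = 1/6, C2 = 10/3.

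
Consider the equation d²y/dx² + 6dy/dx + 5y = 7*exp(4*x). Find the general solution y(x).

y = 7*exp(4*x)/45 + C1*exp(-x) + C2*exp(-5*x)

Characteristic equation r² + 6r + 5 = 0 factors as (r + 1)(r + 5) = 0, so r = -1, -5.
Hence y_h = C1*exp(-x) + C2*exp(-5*x).
Try y_p = A*exp(4*x). Substituting into the equation and dividing by exp(4*x) gives A = 7/45, so y_p = 7*exp(4*x)/45.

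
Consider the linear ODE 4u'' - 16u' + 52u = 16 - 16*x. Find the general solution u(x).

u = 36/169 - 4*x/13 + C1*cos(3*x)*exp(2*x) + C2*exp(2*x)*sin(3*x)

Divide through by 4: u'' - 4u' + 13u = 4 - 4*x.
Characteristic equation r² - 4r + 13 = 0 has discriminant (-4)² - 4·(13) = -36 < 0, so r = 2 ± 3i.
Hence u_h = C1*cos(3*x)*exp(2*x) + C2*exp(2*x)*sin(3*x).
For the particular solution try u_p = A0 + A1*x. Substituting and matching coefficients of each power of x gives A0 = 36/169, A1 = -4/13, so u_p = 36/169 - 4*x/13.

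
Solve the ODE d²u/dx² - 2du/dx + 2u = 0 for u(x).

u = C1*cos(x)*exp(x) + C2*exp(x)*sin(x)

Characteristic equation r² - 2r + 2 = 0 has discriminant (-2)² - 4·(2) = -4 < 0, so r = 1 ± i.
Hence u_h = C1*cos(x)*exp(x) + C2*exp(x)*sin(x).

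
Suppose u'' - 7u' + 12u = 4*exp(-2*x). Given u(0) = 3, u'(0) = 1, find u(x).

u = -22*exp(4*x)/3 + 2*exp(-2*x)/15 + 51*exp(3*x)/5

Characteristic equation r² - 7r + 12 = 0 factors as (r - 4)(r - 3) = 0, so r = 4, 3.
Hence u_h = C1*exp(4*x) + C2*exp(3*x).
Try u_p = A*exp(-2*x). Substituting into the equation and dividing by exp(-2*x) gives A = 2/15, so u_p = 2*exp(-2*x)/15.
General solution: u = 2*exp(-2*x)/15 + C1*exp(4*x) + C2*exp(3*x).
Apply the initial conditions: u(0) = 2/15 + C1 + C2 = 3 and u'(0) = -4/15 + 3*C2 + 4*C1 = 1. Solving gives C1 = -22/3, C2 = 51/5.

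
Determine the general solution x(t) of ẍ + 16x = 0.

Characteristic equation r² + 16 = 0 has discriminant (0)² - 4·(16) = -64 < 0, so r = ± 4i.
Hence x_h = C1*cos(4*t) + C2*sin(4*t).

x = C1*cos(4*t) + C2*sin(4*t)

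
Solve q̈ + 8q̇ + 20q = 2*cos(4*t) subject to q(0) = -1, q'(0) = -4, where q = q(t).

Characteristic equation r² + 8r + 20 = 0 has discriminant (8)² - 4·(20) = -16 < 0, so r = -4 ± 2i.
Hence q_h = C1*cos(2*t)*exp(-4*t) + C2*exp(-4*t)*sin(2*t).
Try q_p = A*cos(4*t) + B*sin(4*t). Substituting and equating the coefficients of cos(4t) and sin(4t) gives A = 1/130, B = 4/65, so q_p = cos(4*t)/130 + 4*sin(4*t)/65.
General solution: q = cos(4*t)/130 + 4*sin(4*t)/65 + C1*cos(2*t)*exp(-4*t) + C2*exp(-4*t)*sin(2*t).
Apply the initial conditions: q(0) = 1/130 + C1 = -1 and q'(0) = 16/65 - 4*C1 + 2*C2 = -4. Solving gives C1 = -131/130, C2 = -269/65.

q = cos(4*t)/130 + 4*sin(4*t)/65 - 269*exp(-4*t)*sin(2*t)/65 - 131*cos(2*t)*exp(-4*t)/130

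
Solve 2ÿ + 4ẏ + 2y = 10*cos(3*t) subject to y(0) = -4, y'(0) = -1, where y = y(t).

Divide through by 2: y'' + 2y' + y = 5*cos(3*t).
Characteristic equation r² + 2r + 1 = 0 has discriminant (2)² - 4·(1) = 0, so r = -1 is a repeated root.
Hence y_h = (C1 + C2*t)*exp(-t).
Try y_p = A*cos(3*t) + B*sin(3*t). Substituting and equating the coefficients of cos(3t) and sin(3t) gives A = -2/5, B = 3/10, so y_p = -2*cos(3*t)/5 + 3*sin(3*t)/10.
General solution: y = -2*cos(3*t)/5 + 3*sin(3*t)/10 + C1*exp(-t) + C2*t*exp(-t).
Apply the initial conditions: y(0) = -2/5 + C1 = -4 and y'(0) = 9/10 + C2 - C1 = -1. Solving gives C1 = -18/5, C2 = -11/2.

y = -18*exp(-t)/5 - 2*cos(3*t)/5 + 3*sin(3*t)/10 - 11*t*exp(-t)/2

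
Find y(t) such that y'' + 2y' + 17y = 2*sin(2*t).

y = -8*cos(2*t)/185 + 26*sin(2*t)/185 + C1*cos(4*t)*exp(-t) + C2*exp(-t)*sin(4*t)

Characteristic equation r² + 2r + 17 = 0 has discriminant (2)² - 4·(17) = -64 < 0, so r = -1 ± 4i.
Hence y_h = C1*cos(4*t)*exp(-t) + C2*exp(-t)*sin(4*t).
Try y_p = A*cos(2*t) + B*sin(2*t). Substituting and equating the coefficients of cos(2t) and sin(2t) gives A = -8/185, B = 26/185, so y_p = -8*cos(2*t)/185 + 26*sin(2*t)/185.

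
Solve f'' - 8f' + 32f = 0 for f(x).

Characteristic equation r² - 8r + 32 = 0 has discriminant (-8)² - 4·(32) = -64 < 0, so r = 4 ± 4i.
Hence f_h = C1*cos(4*x)*exp(4*x) + C2*exp(4*x)*sin(4*x).

f = C1*cos(4*x)*exp(4*x) + C2*exp(4*x)*sin(4*x)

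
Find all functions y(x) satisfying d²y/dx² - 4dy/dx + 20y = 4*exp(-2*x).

y = exp(-2*x)/8 + C1*cos(4*x)*exp(2*x) + C2*exp(2*x)*sin(4*x)

Characteristic equation r² - 4r + 20 = 0 has discriminant (-4)² - 4·(20) = -64 < 0, so r = 2 ± 4i.
Hence y_h = C1*cos(4*x)*exp(2*x) + C2*exp(2*x)*sin(4*x).
Try y_p = A*exp(-2*x). Substituting into the equation and dividing by exp(-2*x) gives A = 1/8, so y_p = exp(-2*x)/8.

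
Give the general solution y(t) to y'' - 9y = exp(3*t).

Characteristic equation r² - 9 = 0 factors as (r - 3)(r + 3) = 0, so r = 3, -3.
Hence y_h = C1*exp(3*t) + C2*exp(-3*t).
Since exp(3*t) solves the homogeneous equation (r = 3 is a root of multiplicity 1), multiply the trial by t. Try y_p = A*t*exp(3*t). Substituting into the equation and dividing by exp(3*t) gives A = 1/6, so y_p = t*exp(3*t)/6.

y = C1*exp(3*t) + C2*exp(-3*t) + t*exp(3*t)/6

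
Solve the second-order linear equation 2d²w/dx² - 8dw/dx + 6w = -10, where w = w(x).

w = -5/3 + C1*exp(3*x) + C2*exp(x)

Divide through by 2: w'' - 4w' + 3w = -5.
Characteristic equation r² - 4r + 3 = 0 factors as (r - 3)(r - 1) = 0, so r = 3, 1.
Hence w_h = C1*exp(3*x) + C2*exp(x).
For the particular solution try w_p = A0. Substituting and matching coefficients of each power of x gives A0 = -5/3, so w_p = -5/3.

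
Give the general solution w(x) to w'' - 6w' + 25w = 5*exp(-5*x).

Characteristic equation r² - 6r + 25 = 0 has discriminant (-6)² - 4·(25) = -64 < 0, so r = 3 ± 4i.
Hence w_h = C1*cos(4*x)*exp(3*x) + C2*exp(3*x)*sin(4*x).
Try w_p = A*exp(-5*x). Substituting into the equation and dividing by exp(-5*x) gives A = 1/16, so w_p = exp(-5*x)/16.

w = exp(-5*x)/16 + C1*cos(4*x)*exp(3*x) + C2*exp(3*x)*sin(4*x)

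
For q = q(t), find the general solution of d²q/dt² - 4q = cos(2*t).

Characteristic equation r² - 4 = 0 factors as (r + 2)(r - 2) = 0, so r = -2, 2.
Hence q_h = C1*exp(-2*t) + C2*exp(2*t).
Try q_p = A*cos(2*t) + B*sin(2*t). Substituting and equating the coefficients of cos(2t) and sin(2t) gives A = -1/8, B = 0, so q_p = -cos(2*t)/8.

q = -cos(2*t)/8 + C1*exp(-2*t) + C2*exp(2*t)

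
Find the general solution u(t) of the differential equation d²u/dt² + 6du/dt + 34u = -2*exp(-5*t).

u = -2*exp(-5*t)/29 + C1*cos(5*t)*exp(-3*t) + C2*exp(-3*t)*sin(5*t)

Characteristic equation r² + 6r + 34 = 0 has discriminant (6)² - 4·(34) = -100 < 0, so r = -3 ± 5i.
Hence u_h = C1*cos(5*t)*exp(-3*t) + C2*exp(-3*t)*sin(5*t).
Try u_p = A*exp(-5*t). Substituting into the equation and dividing by exp(-5*t) gives A = -2/29, so u_p = -2*exp(-5*t)/29.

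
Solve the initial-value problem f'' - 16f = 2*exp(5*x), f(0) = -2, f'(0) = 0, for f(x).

f = -35*exp(-4*x)/36 - 5*exp(4*x)/4 + 2*exp(5*x)/9

Characteristic equation r² - 16 = 0 factors as (r + 4)(r - 4) = 0, so r = -4, 4.
Hence f_h = C1*exp(-4*x) + C2*exp(4*x).
Try f_p = A*exp(5*x). Substituting into the equation and dividing by exp(5*x) gives A = 2/9, so f_p = 2*exp(5*x)/9.
General solution: f = 2*exp(5*x)/9 + C1*exp(-4*x) + C2*exp(4*x).
Apply the initial conditions: f(0) = 2/9 + C1 + C2 = -2 and f'(0) = 10/9 - 4*C1 + 4*C2 = 0. Solving gives C1 = -35/36, C2 = -5/4.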